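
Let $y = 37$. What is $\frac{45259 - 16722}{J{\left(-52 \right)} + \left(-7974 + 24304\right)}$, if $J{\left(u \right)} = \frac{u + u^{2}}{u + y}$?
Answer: $\frac{142685}{80766} \approx 1.7666$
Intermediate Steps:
$J{\left(u \right)} = \frac{u + u^{2}}{37 + u}$ ($J{\left(u \right)} = \frac{u + u^{2}}{u + 37} = \frac{u + u^{2}}{37 + u}$)
$\frac{45259 - 16722}{J{\left(-52 \right)} + \left(-7974 + 24304\right)} = \frac{45259 - 16722}{- \frac{52 \left(1 - 52\right)}{37 - 52} + \left(-7974 + 24304\right)} = \frac{28537}{\left(-52\right) \frac{1}{-15} \left(-51\right) + 16330} = \frac{28537}{\left(-52\right) \left(- \frac{1}{15}\right) \left(-51\right) + 16330} = \frac{28537}{- \frac{884}{5} + 16330} = \frac{28537}{\frac{80766}{5}} = 28537 \cdot \frac{5}{80766} = \frac{142685}{80766}$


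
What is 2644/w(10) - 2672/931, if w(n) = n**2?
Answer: 548591/23275 ≈ 23.570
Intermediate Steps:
2644/w(10) - 2672/931 = 2644/(10**2) - 2672/931 = 2644/100 - 2672*1/931 = 2644*(1/100) - 2672/931 = 661/25 - 2672/931 = 548591/23275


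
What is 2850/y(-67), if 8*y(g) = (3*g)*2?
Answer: -3800/67 ≈ -56.716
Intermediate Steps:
y(g) = 3*g/4 (y(g) = ((3*g)*2)/8 = (6*g)/8 = 3*g/4)
2850/y(-67) = 2850/(((3/4)*(-67))) = 2850/(-201/4) = 2850*(-4/201) = -3800/67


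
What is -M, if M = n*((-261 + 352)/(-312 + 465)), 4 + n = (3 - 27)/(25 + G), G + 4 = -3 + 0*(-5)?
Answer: 1456/459 ≈ 3.1721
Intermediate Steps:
G = -7 (G = -4 + (-3 + 0*(-5)) = -4 + (-3 + 0) = -4 - 3 = -7)
n = -16/3 (n = -4 + (3 - 27)/(25 - 7) = -4 - 24/18 = -4 - 24*1/18 = -4 - 4/3 = -16/3 ≈ -5.3333)
M = -1456/459 (M = -16*(-261 + 352)/(3*(-312 + 465)) = -1456/(3*153) = -16/3*91/153 = -1456/459 ≈ -3.1721)
-M = -1*(-1456/459) = 1456/459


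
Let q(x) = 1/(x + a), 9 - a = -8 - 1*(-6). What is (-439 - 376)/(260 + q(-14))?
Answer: -2445/779 ≈ -3.1386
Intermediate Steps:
a = 11 (a = 9 - (-8 - 1*(-6)) = 9 - (-8 + 6) = 9 - 1*(-2) = 9 + 2 = 11)
q(x) = 1/(11 + x) (q(x) = 1/(x + 11) = 1/(11 + x))
(-439 - 376)/(260 + q(-14)) = (-439 - 376)/(260 + 1/(11 - 14)) = -815/(260 + 1/(-3)) = -815/(260 - 1/3) = -815/779/3 = -815*3/779 = -2445/779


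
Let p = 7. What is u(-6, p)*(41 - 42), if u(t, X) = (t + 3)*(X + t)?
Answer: 3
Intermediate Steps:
u(t, X) = (3 + t)*(X + t)
u(-6, p)*(41 - 42) = ((-6)² + 3*7 + 3*(-6) + 7*(-6))*(41 - 42) = (36 + 21 - 18 - 42)*(-1) = -3*(-1) = 3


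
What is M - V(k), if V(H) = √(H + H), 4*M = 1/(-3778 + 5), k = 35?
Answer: -1/15092 - √70 ≈ -8.3667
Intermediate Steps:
M = -1/15092 (M = 1/(4*(-3778 + 5)) = (¼)/(-3773) = (¼)*(-1/3773) = -1/15092 ≈ -6.6260e-5)
V(H) = √2*√H (V(H) = √(2*H) = √2*√H)
M - V(k) = -1/15092 - √2*√35 = -1/15092 - √70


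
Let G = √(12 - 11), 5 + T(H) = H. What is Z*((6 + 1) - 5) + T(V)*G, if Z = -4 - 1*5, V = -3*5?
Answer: -38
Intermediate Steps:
V = -15
T(H) = -5 + H
G = 1 (G = √1 = 1)
Z = -9 (Z = -4 - 5 = -9)
Z*((6 + 1) - 5) + T(V)*G = -9*((6 + 1) - 5) + (-5 - 15)*1 = -9*(7 - 5) - 20*1 = -9*2 - 20 = -18 - 20 = -38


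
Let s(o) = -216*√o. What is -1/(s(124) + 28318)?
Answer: -14159/398061890 - 108*√31/199030945 ≈ -3.8591e-5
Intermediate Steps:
-1/(s(124) + 28318) = -1/(-432*√31 + 28318) = -1/(28318 - 432*√31)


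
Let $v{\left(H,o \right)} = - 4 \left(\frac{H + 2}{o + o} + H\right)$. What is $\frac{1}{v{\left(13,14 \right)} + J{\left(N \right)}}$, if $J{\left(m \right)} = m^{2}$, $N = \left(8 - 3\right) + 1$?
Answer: $- \frac{7}{127} \approx -0.055118$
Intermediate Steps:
$N = 6$ ($N = 5 + 1 = 6$)
$v{\left(H,o \right)} = - 4 H - \frac{2 \left(2 + H\right)}{o}$ ($v{\left(H,o \right)} = - 4 \left(\frac{2 + H}{2 o} + H\right) = - 4 \left(H + \frac{2 + H}{2 o}\right) = - 4 H - \frac{2 \left(2 + H\right)}{o}$)
$\frac{1}{v{\left(13,14 \right)} + J{\left(N \right)}} = \frac{1}{\frac{2 \left(-2 - 13 - 26 \cdot 14\right)}{14} + 6^{2}} = \frac{1}{2 \cdot \frac{1}{14} \left(-2 - 13 - 364\right) + 36} = \frac{1}{2 \cdot \frac{1}{14} \left(-379\right) + 36} = \frac{1}{- \frac{379}{7} + 36} = \frac{1}{- \frac{127}{7}} = - \frac{7}{127}$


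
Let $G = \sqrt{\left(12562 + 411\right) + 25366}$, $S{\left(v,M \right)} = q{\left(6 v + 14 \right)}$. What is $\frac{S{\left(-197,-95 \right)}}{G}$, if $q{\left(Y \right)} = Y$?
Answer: $- \frac{1168 \sqrt{38339}}{38339} \approx -5.9652$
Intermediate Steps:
$S{\left(v,M \right)} = 14 + 6 v$ ($S{\left(v,M \right)} = 6 v + 14 = 14 + 6 v$)
$G = \sqrt{38339}$ ($G = \sqrt{12973 + 25366} = \sqrt{38339} \approx 195.8$)
$\frac{S{\left(-197,-95 \right)}}{G} = \frac{14 + 6 \left(-197\right)}{\sqrt{38339}} = \left(14 - 1182\right) \frac{\sqrt{38339}}{38339} = - 1168 \frac{\sqrt{38339}}{38339} = - \frac{1168 \sqrt{38339}}{38339}$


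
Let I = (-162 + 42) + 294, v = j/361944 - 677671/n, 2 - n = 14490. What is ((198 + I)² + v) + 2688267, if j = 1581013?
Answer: 463212092831945/163870146 ≈ 2.8267e+6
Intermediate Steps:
n = -14488 (n = 2 - 1*14490 = 2 - 14490 = -14488)
v = 8380770899/163870146 (v = 1581013/361944 - 677671/(-14488) = 1581013*(1/361944) - 677671*(-1/14488) = 1581013/361944 + 677671/14488 = 8380770899/163870146 ≈ 51.143)
I = 174 (I = -120 + 294 = 174)
((198 + I)² + v) + 2688267 = ((198 + 174)² + 8380770899/163870146) + 2688267 = (372² + 8380770899/163870146) + 2688267 = (138384 + 8380770899/163870146) + 2688267 = 22685387054963/163870146 + 2688267 = 463212092831945/163870146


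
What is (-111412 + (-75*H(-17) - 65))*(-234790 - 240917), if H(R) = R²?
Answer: 63341338464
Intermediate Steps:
(-111412 + (-75*H(-17) - 65))*(-234790 - 240917) = (-111412 + (-75*(-17)² - 65))*(-234790 - 240917) = (-111412 + (-75*289 - 65))*(-475707) = (-111412 + (-21675 - 65))*(-475707) = (-111412 - 21740)*(-475707) = -133152*(-475707) = 63341338464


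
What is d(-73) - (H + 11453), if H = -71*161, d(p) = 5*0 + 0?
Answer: -22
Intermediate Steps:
d(p) = 0 (d(p) = 0 + 0 = 0)
H = -11431
d(-73) - (H + 11453) = 0 - (-11431 + 11453) = 0 - 1*22 = 0 - 22 = -22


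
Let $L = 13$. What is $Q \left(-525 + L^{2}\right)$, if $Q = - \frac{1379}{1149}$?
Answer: $\frac{490924}{1149} \approx 427.26$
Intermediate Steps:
$Q = - \frac{1379}{1149}$ ($Q = \left(-1379\right) \frac{1}{1149} = - \frac{1379}{1149} \approx -1.2002$)
$Q \left(-525 + L^{2}\right) = - \frac{1379 \left(-525 + 13^{2}\right)}{1149} = - \frac{1379 \left(-525 + 169\right)}{1149} = \left(- \frac{1379}{1149}\right) \left(-356\right) = \frac{490924}{1149}$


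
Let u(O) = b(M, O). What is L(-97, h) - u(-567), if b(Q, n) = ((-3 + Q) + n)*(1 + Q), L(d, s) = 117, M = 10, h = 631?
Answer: 6277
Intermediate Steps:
b(Q, n) = (1 + Q)*(-3 + Q + n) (b(Q, n) = (-3 + Q + n)*(1 + Q) = (1 + Q)*(-3 + Q + n))
u(O) = 77 + 11*O (u(O) = -3 + O + 10**2 - 2*10 + 10*O = -3 + O + 100 - 20 + 10*O = 77 + 11*O)
L(-97, h) - u(-567) = 117 - (77 + 11*(-567)) = 117 - (77 - 6237) = 117 - 1*(-6160) = 117 + 6160 = 6277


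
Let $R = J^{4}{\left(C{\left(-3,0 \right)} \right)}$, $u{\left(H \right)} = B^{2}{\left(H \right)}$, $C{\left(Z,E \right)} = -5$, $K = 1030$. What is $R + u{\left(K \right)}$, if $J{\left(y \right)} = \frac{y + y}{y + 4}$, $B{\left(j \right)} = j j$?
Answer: $1125508820000$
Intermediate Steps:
$B{\left(j \right)} = j^{2}$
$J{\left(y \right)} = \frac{2 y}{4 + y}$
$u{\left(H \right)} = H^{4}$ ($u{\left(H \right)} = \left(H^{2}\right)^{2} = H^{4}$)
$R = 10000$ ($R = \left(2 \left(-5\right) \frac{1}{4 - 5}\right)^{4} = \left(2 \left(-5\right) \frac{1}{-1}\right)^{4} = \left(2 \left(-5\right) \left(-1\right)\right)^{4} = 10^{4} = 10000$)
$R + u{\left(K \right)} = 10000 + 1030^{4} = 10000 + 1125508810000 = 1125508820000$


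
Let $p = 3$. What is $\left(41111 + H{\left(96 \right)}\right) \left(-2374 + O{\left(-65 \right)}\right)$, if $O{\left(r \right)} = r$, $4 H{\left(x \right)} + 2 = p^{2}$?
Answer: $- \frac{401095989}{4} \approx -1.0027 \cdot 10^{8}$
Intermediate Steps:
$H{\left(x \right)} = \frac{7}{4}$ ($H{\left(x \right)} = - \frac{1}{2} + \frac{3^{2}}{4} = - \frac{1}{2} + \frac{1}{4} \cdot 9 = - \frac{1}{2} + \frac{9}{4} = \frac{7}{4}$)
$\left(41111 + H{\left(96 \right)}\right) \left(-2374 + O{\left(-65 \right)}\right) = \left(41111 + \frac{7}{4}\right) \left(-2374 - 65\right) = \frac{164451}{4} \left(-2439\right) = - \frac{401095989}{4}$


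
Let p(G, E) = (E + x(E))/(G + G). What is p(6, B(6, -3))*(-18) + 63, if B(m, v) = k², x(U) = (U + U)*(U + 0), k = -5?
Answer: -3699/2 ≈ -1849.5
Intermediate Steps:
x(U) = 2*U² (x(U) = (2*U)*U = 2*U²)
B(m, v) = 25 (B(m, v) = (-5)² = 25)
p(G, E) = (E + 2*E²)/(2*G) (p(G, E) = (E + 2*E²)/(G + G) = (E + 2*E²)/((2*G)) = (E + 2*E²)*(1/(2*G)) = (E + 2*E²)/(2*G))
p(6, B(6, -3))*(-18) + 63 = ((½)*25*(1 + 2*25)/6)*(-18) + 63 = ((½)*25*(⅙)*(1 + 50))*(-18) + 63 = ((½)*25*(⅙)*51)*(-18) + 63 = (425/4)*(-18) + 63 = -3825/2 + 63 = -3699/2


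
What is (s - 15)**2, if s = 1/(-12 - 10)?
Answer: 109561/484 ≈ 226.37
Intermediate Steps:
s = -1/22 (s = 1/(-22) = -1/22 ≈ -0.045455)
(s - 15)**2 = (-1/22 - 15)**2 = (-331/22)**2 = 109561/484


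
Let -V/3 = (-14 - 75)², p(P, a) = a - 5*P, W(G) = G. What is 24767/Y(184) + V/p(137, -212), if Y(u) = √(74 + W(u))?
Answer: 7921/299 + 24767*√258/258 ≈ 1568.4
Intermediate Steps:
Y(u) = √(74 + u)
V = -23763 (V = -3*(-14 - 75)² = -3*(-89)² = -3*7921 = -23763)
24767/Y(184) + V/p(137, -212) = 24767/(√(74 + 184)) - 23763/(-212 - 5*137) = 24767/(√258) - 23763/(-212 - 685) = 24767*(√258/258) - 23763/(-897) = 24767*√258/258 - 23763*(-1/897) = 24767*√258/258 + 7921/299 = 7921/299 + 24767*√258/258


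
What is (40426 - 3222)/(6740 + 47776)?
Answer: 9301/13629 ≈ 0.68244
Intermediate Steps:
(40426 - 3222)/(6740 + 47776) = 37204/54516 = 37204*(1/54516) = 9301/13629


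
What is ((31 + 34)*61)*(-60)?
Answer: -237900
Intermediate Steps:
((31 + 34)*61)*(-60) = (65*61)*(-60) = 3965*(-60) = -237900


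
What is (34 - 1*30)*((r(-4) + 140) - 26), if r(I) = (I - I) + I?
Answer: 440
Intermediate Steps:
r(I) = I (r(I) = 0 + I = I)
(34 - 1*30)*((r(-4) + 140) - 26) = (34 - 1*30)*((-4 + 140) - 26) = (34 - 30)*(136 - 26) = 4*110 = 440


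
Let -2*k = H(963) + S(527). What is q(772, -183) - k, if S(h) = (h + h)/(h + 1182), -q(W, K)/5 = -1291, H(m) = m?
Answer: 23710011/3418 ≈ 6936.8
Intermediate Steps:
q(W, K) = 6455 (q(W, K) = -5*(-1291) = 6455)
S(h) = 2*h/(1182 + h) (S(h) = (2*h)/(1182 + h) = 2*h/(1182 + h))
k = -1646821/3418 (k = -(963 + 2*527/(1182 + 527))/2 = -(963 + 2*527/1709)/2 = -(963 + 2*527*(1/1709))/2 = -(963 + 1054/1709)/2 = -1/2*1646821/1709 = -1646821/3418 ≈ -481.81)
q(772, -183) - k = 6455 - 1*(-1646821/3418) = 6455 + 1646821/3418 = 23710011/3418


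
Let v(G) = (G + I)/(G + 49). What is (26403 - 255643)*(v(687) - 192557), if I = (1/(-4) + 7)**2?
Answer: 64976344687705/1472 ≈ 4.4142e+10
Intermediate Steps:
I = 729/16 (I = (-1/4 + 7)**2 = (27/4)**2 = 729/16 ≈ 45.563)
v(G) = (729/16 + G)/(49 + G) (v(G) = (G + 729/16)/(G + 49) = (729/16 + G)/(49 + G))
(26403 - 255643)*(v(687) - 192557) = (26403 - 255643)*((729/16 + 687)/(49 + 687) - 192557) = -229240*((11721/16)/736 - 192557) = -229240*((1/736)*(11721/16) - 192557) = -229240*(11721/11776 - 192557) = -229240*(-2267539511/11776) = 64976344687705/1472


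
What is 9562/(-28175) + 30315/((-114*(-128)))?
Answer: 34028401/19577600 ≈ 1.7381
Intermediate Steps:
9562/(-28175) + 30315/((-114*(-128))) = 9562*(-1/28175) + 30315/14592 = -1366/4025 + 30315*(1/14592) = -1366/4025 + 10105/4864 = 34028401/19577600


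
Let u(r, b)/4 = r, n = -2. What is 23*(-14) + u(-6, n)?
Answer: -346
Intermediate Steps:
u(r, b) = 4*r
23*(-14) + u(-6, n) = 23*(-14) + 4*(-6) = -322 - 24 = -346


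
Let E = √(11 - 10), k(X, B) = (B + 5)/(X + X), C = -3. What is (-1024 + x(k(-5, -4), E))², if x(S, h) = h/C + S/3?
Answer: 944394361/900 ≈ 1.0493e+6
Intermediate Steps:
k(X, B) = (5 + B)/(2*X) (k(X, B) = (5 + B)/((2*X)) = (5 + B)*(1/(2*X)) = (5 + B)/(2*X))
E = 1 (E = √1 = 1)
x(S, h) = -h/3 + S/3 (x(S, h) = h/(-3) + S/3 = h*(-⅓) + S*(⅓) = -h/3 + S/3)
(-1024 + x(k(-5, -4), E))² = (-1024 + (-⅓*1 + ((½)*(5 - 4)/(-5))/3))² = (-1024 + (-⅓ + ((½)*(-⅕)*1)/3))² = (-1024 + (-⅓ + (⅓)*(-⅒)))² = (-1024 + (-⅓ - 1/30))² = (-1024 - 11/30)² = (-30731/30)² = 944394361/900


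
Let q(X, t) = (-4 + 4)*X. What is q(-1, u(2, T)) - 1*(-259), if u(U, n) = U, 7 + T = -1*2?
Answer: 259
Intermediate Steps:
T = -9 (T = -7 - 1*2 = -7 - 2 = -9)
q(X, t) = 0 (q(X, t) = 0*X = 0)
q(-1, u(2, T)) - 1*(-259) = 0 - 1*(-259) = 0 + 259 = 259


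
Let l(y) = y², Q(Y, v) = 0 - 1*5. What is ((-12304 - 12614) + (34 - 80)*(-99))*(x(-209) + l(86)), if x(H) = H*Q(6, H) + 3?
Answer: -171953616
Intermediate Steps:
Q(Y, v) = -5 (Q(Y, v) = 0 - 5 = -5)
x(H) = 3 - 5*H (x(H) = H*(-5) + 3 = -5*H + 3 = 3 - 5*H)
((-12304 - 12614) + (34 - 80)*(-99))*(x(-209) + l(86)) = ((-12304 - 12614) + (34 - 80)*(-99))*((3 - 5*(-209)) + 86²) = (-24918 - 46*(-99))*((3 + 1045) + 7396) = (-24918 + 4554)*(1048 + 7396) = -20364*8444 = -171953616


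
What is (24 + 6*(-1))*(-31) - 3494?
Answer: -4052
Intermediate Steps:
(24 + 6*(-1))*(-31) - 3494 = (24 - 6)*(-31) - 3494 = 18*(-31) - 3494 = -558 - 3494 = -4052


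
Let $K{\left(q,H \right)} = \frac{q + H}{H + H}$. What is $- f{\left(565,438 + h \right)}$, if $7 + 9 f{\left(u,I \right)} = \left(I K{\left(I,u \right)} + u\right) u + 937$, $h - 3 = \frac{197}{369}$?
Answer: $- \frac{73848879248}{1225449} \approx -60263.0$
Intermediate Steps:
$K{\left(q,H \right)} = \frac{H + q}{2 H}$
$h = \frac{1304}{369}$ ($h = 3 + \frac{197}{369} = \frac{1304}{369} \approx 3.5339$)
$f{\left(u,I \right)} = \frac{310}{3} + \frac{u \left(u + \frac{I \left(I + u\right)}{2 u}\right)}{9}$ ($f{\left(u,I \right)} = - \frac{7}{9} + \frac{\left(I \frac{u + I}{2 u} + u\right) u + 937}{9} = - \frac{7}{9} + \frac{\left(I \frac{I + u}{2 u} + u\right) u + 937}{9} = - \frac{7}{9} + \frac{\left(\frac{I \left(I + u\right)}{2 u} + u\right) u + 937}{9} = - \frac{7}{9} + \frac{\left(u + \frac{I \left(I + u\right)}{2 u}\right) u + 937}{9} = - \frac{7}{9} + \frac{u \left(u + \frac{I \left(I + u\right)}{2 u}\right) + 937}{9} = - \frac{7}{9} + \frac{937 + u \left(u + \frac{I \left(I + u\right)}{2 u}\right)}{9} = - \frac{7}{9} + \left(\frac{937}{9} + \frac{u \left(u + \frac{I \left(I + u\right)}{2 u}\right)}{9}\right) = \frac{310}{3} + \frac{u \left(u + \frac{I \left(I + u\right)}{2 u}\right)}{9}$)
$- f{\left(565,438 + h \right)} = - (\frac{310}{3} + \frac{565^{2}}{9} + \frac{\left(438 + \frac{1304}{369}\right) \left(\left(438 + \frac{1304}{369}\right) + 565\right)}{18}) = - (\frac{310}{3} + \frac{1}{9} \cdot 319225 + \frac{1}{18} \cdot \frac{162926}{369} \left(\frac{162926}{369} + 565\right)) = - (\frac{310}{3} + \frac{319225}{9} + \frac{1}{18} \cdot \frac{162926}{369} \cdot \frac{371411}{369}) = - (\frac{310}{3} + \frac{319225}{9} + \frac{30256254293}{1225449}) = \left(-1\right) \frac{73848879248}{1225449} = - \frac{73848879248}{1225449}$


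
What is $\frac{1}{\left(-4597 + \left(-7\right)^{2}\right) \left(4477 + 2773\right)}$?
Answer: $- \frac{1}{32973000} \approx -3.0328 \cdot 10^{-8}$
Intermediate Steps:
$\frac{1}{\left(-4597 + \left(-7\right)^{2}\right) \left(4477 + 2773\right)} = \frac{1}{\left(-4597 + 49\right) 7250} = \frac{1}{\left(-4548\right) 7250} = \frac{1}{-32973000} = - \frac{1}{32973000}$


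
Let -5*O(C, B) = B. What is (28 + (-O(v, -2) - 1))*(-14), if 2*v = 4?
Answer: -1862/5 ≈ -372.40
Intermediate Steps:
v = 2 (v = (½)*4 = 2)
O(C, B) = -B/5
(28 + (-O(v, -2) - 1))*(-14) = (28 + (-(-1)*(-2)/5 - 1))*(-14) = (28 + (-1*⅖ - 1))*(-14) = (28 + (-⅖ - 1))*(-14) = (28 - 7/5)*(-14) = (133/5)*(-14) = -1862/5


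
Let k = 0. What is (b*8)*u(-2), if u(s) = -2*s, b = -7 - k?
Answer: -224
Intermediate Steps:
b = -7 (b = -7 - 1*0 = -7 + 0 = -7)
(b*8)*u(-2) = (-7*8)*(-2*(-2)) = -56*4 = -224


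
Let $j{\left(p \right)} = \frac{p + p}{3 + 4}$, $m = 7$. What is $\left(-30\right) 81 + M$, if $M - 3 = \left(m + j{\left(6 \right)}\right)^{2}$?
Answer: $- \frac{115202}{49} \approx -2351.1$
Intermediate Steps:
$j{\left(p \right)} = \frac{2 p}{7}$
$M = \frac{3868}{49}$ ($M = 3 + \left(7 + \frac{2}{7} \cdot 6\right)^{2} = 3 + \left(7 + \frac{12}{7}\right)^{2} = 3 + \left(\frac{61}{7}\right)^{2} = 3 + \frac{3721}{49} = \frac{3868}{49} \approx 78.939$)
$\left(-30\right) 81 + M = \left(-30\right) 81 + \frac{3868}{49} = -2430 + \frac{3868}{49} = - \frac{115202}{49}$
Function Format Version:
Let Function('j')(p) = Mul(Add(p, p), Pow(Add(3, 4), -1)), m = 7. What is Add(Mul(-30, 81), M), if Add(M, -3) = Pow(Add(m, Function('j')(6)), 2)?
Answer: Rational(-115202, 49) ≈ -2351.1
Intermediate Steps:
Function('j')(p) = Mul(Rational(2, 7), p) (Function('j')(p) = Mul(Mul(2, p), Pow(7, -1)) = Mul(Mul(2, p), Rational(1, 7)) = Mul(Rational(2, 7), p))
M = Rational(3868, 49) (M = Add(3, Pow(Add(7, Mul(Rational(2, 7), 6)), 2)) = Add(3, Pow(Add(7, Rational(12, 7)), 2)) = Add(3, Pow(Rational(61, 7), 2)) = Add(3, Rational(3721, 49)) = Rational(3868, 49) ≈ 78.939)
Add(Mul(-30, 81), M) = Add(Mul(-30, 81), Rational(3868, 49)) = Add(-2430, Rational(3868, 49)) = Rational(-115202, 49)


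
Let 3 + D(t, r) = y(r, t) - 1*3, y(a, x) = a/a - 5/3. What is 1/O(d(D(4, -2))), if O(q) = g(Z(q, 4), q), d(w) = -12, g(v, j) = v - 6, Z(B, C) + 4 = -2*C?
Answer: -1/18 ≈ -0.055556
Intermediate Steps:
Z(B, C) = -4 - 2*C
y(a, x) = -2/3 (y(a, x) = 1 - 5*1/3 = 1 - 5/3 = -2/3)
g(v, j) = -6 + v
D(t, r) = -20/3 (D(t, r) = -3 + (-2/3 - 1*3) = -3 + (-2/3 - 3) = -3 - 11/3 = -20/3)
O(q) = -18 (O(q) = -6 + (-4 - 2*4) = -6 + (-4 - 8) = -6 - 12 = -18)
1/O(d(D(4, -2))) = 1/(-18) = -1/18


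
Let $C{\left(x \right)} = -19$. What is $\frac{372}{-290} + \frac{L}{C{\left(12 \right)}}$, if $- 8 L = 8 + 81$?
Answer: $- \frac{15367}{22040} \approx -0.69723$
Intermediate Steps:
$L = - \frac{89}{8}$ ($L = - \frac{8 + 81}{8} = \left(- \frac{1}{8}\right) 89 = - \frac{89}{8} \approx -11.125$)
$\frac{372}{-290} + \frac{L}{C{\left(12 \right)}} = \frac{372}{-290} - \frac{89}{8 \left(-19\right)} = 372 \left(- \frac{1}{290}\right) - - \frac{89}{152} = - \frac{186}{145} + \frac{89}{152} = - \frac{15367}{22040}$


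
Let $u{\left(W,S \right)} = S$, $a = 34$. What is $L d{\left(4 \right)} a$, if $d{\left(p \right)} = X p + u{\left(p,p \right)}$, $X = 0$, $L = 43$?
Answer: $5848$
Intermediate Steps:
$d{\left(p \right)} = p$ ($d{\left(p \right)} = 0 p + p = 0 + p = p$)
$L d{\left(4 \right)} a = 43 \cdot 4 \cdot 34 = 172 \cdot 34 = 5848$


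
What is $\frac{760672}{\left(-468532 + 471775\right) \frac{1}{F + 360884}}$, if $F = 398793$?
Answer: $\frac{577865022944}{3243} \approx 1.7819 \cdot 10^{8}$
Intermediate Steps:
$\frac{760672}{\left(-468532 + 471775\right) \frac{1}{F + 360884}} = \frac{760672}{\left(-468532 + 471775\right) \frac{1}{398793 + 360884}} = \frac{760672}{3243 \cdot \frac{1}{759677}} = \frac{760672}{\frac{3243}{759677}} = 760672 \cdot \frac{759677}{3243} = \frac{577865022944}{3243}$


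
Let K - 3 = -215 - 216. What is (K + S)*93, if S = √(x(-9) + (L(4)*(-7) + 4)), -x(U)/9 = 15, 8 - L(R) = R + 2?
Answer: -39804 + 93*I*√145 ≈ -39804.0 + 1119.9*I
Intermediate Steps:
L(R) = 6 - R (L(R) = 8 - (R + 2) = 8 - (2 + R) = 8 + (-2 - R) = 6 - R)
K = -428 (K = 3 + (-215 - 216) = 3 - 431 = -428)
x(U) = -135 (x(U) = -9*15 = -135)
S = I*√145 (S = √(-135 + ((6 - 1*4)*(-7) + 4)) = √(-135 + ((6 - 4)*(-7) + 4)) = √(-135 + (2*(-7) + 4)) = √(-135 + (-14 + 4)) = √(-135 - 10) = √(-145) = I*√145 ≈ 12.042*I)
(K + S)*93 = (-428 + I*√145)*93 = -39804 + 93*I*√145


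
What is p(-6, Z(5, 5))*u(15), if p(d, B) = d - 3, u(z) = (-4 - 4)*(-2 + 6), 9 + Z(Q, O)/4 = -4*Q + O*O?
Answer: 288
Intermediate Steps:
Z(Q, O) = -36 - 16*Q + 4*O² (Z(Q, O) = -36 + 4*(-4*Q + O*O) = -36 + 4*(-4*Q + O²) = -36 + 4*(O² - 4*Q) = -36 + (-16*Q + 4*O²) = -36 - 16*Q + 4*O²)
u(z) = -32 (u(z) = -8*4 = -32)
p(d, B) = -3 + d
p(-6, Z(5, 5))*u(15) = (-3 - 6)*(-32) = -9*(-32) = 288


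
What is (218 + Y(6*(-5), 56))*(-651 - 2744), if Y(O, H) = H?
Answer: -930230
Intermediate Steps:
(218 + Y(6*(-5), 56))*(-651 - 2744) = (218 + 56)*(-651 - 2744) = 274*(-3395) = -930230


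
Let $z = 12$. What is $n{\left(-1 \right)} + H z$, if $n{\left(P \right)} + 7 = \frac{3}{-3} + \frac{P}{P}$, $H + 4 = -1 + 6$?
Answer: $5$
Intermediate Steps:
$H = 1$ ($H = -4 + \left(-1 + 6\right) = -4 + 5 = 1$)
$n{\left(P \right)} = -7$ ($n{\left(P \right)} = -7 + \left(\frac{3}{-3} + \frac{P}{P}\right) = -7 + \left(3 \left(- \frac{1}{3}\right) + 1\right) = -7 + \left(-1 + 1\right) = -7 + 0 = -7$)
$n{\left(-1 \right)} + H z = -7 + 1 \cdot 12 = -7 + 12 = 5$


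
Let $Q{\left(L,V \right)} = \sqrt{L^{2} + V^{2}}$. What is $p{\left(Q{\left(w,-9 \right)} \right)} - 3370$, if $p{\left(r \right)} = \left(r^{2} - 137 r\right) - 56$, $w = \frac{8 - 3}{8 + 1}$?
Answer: $- \frac{270920}{81} - \frac{137 \sqrt{6586}}{9} \approx -4580.0$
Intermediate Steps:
$w = \frac{5}{9} \approx 0.55556$
$p{\left(r \right)} = -56 + r^{2} - 137 r$
$p{\left(Q{\left(w,-9 \right)} \right)} - 3370 = \left(-56 + \left(\sqrt{\left(\frac{5}{9}\right)^{2} + \left(-9\right)^{2}}\right)^{2} - 137 \sqrt{\left(\frac{5}{9}\right)^{2} + \left(-9\right)^{2}}\right) - 3370 = \left(-56 + \left(\sqrt{\frac{25}{81} + 81}\right)^{2} - 137 \sqrt{\frac{25}{81} + 81}\right) - 3370 = \left(-56 + \left(\sqrt{\frac{6586}{81}}\right)^{2} - 137 \sqrt{\frac{6586}{81}}\right) - 3370 = \left(-56 + \left(\frac{\sqrt{6586}}{9}\right)^{2} - 137 \frac{\sqrt{6586}}{9}\right) - 3370 = \left(-56 + \frac{6586}{81} - \frac{137 \sqrt{6586}}{9}\right) - 3370 = \left(\frac{2050}{81} - \frac{137 \sqrt{6586}}{9}\right) - 3370 = - \frac{270920}{81} - \frac{137 \sqrt{6586}}{9}$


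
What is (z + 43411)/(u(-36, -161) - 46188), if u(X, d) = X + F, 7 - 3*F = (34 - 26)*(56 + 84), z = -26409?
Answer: -17002/46595 ≈ -0.36489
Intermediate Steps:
F = -371 (F = 7/3 - (34 - 26)*(56 + 84)/3 = 7/3 - 8*140/3 = 7/3 - ⅓*1120 = 7/3 - 1120/3 = -371)
u(X, d) = -371 + X (u(X, d) = X - 371 = -371 + X)
(z + 43411)/(u(-36, -161) - 46188) = (-26409 + 43411)/((-371 - 36) - 46188) = 17002/(-407 - 46188) = 17002/(-46595) = 17002*(-1/46595) = -17002/46595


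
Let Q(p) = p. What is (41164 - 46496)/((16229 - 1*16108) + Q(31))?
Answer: -1333/38 ≈ -35.079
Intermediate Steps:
(41164 - 46496)/((16229 - 1*16108) + Q(31)) = (41164 - 46496)/((16229 - 1*16108) + 31) = -5332/((16229 - 16108) + 31) = -5332/(121 + 31) = -5332/152 = -5332*1/152 = -1333/38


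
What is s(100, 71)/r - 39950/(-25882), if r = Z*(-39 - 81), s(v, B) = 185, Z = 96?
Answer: 45543583/29816064 ≈ 1.5275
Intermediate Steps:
r = -11520 (r = 96*(-39 - 81) = 96*(-120) = -11520)
s(100, 71)/r - 39950/(-25882) = 185/(-11520) - 39950/(-25882) = 185*(-1/11520) - 39950*(-1/25882) = -37/2304 + 19975/12941 = 45543583/29816064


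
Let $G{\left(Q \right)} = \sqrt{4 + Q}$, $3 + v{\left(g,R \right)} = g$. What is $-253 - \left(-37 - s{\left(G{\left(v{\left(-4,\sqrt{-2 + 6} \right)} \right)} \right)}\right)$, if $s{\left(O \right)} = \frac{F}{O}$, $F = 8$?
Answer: $-216 - \frac{8 i \sqrt{3}}{3} \approx -216.0 - 4.6188 i$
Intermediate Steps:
$v{\left(g,R \right)} = -3 + g$
$s{\left(O \right)} = \frac{8}{O}$
$-253 - \left(-37 - s{\left(G{\left(v{\left(-4,\sqrt{-2 + 6} \right)} \right)} \right)}\right) = -253 - \left(-37 - \frac{8}{\sqrt{4 - 7}}\right) = -253 - \left(-37 - \frac{8}{\sqrt{-3}}\right) = -253 - \left(-37 - \frac{8}{i \sqrt{3}}\right) = -253 - \left(-37 - 8 \left(- \frac{i \sqrt{3}}{3}\right)\right) = -253 - \left(-37 - - \frac{8 i \sqrt{3}}{3}\right) = -253 - \left(-37 + \frac{8 i \sqrt{3}}{3}\right) = -253 + \left(37 - \frac{8 i \sqrt{3}}{3}\right) = -216 - \frac{8 i \sqrt{3}}{3}$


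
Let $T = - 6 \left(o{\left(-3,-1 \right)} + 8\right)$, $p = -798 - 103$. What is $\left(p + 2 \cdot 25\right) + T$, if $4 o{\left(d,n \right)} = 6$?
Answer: $-908$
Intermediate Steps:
$p = -901$
$o{\left(d,n \right)} = \frac{3}{2}$ ($o{\left(d,n \right)} = \frac{1}{4} \cdot 6 = \frac{3}{2}$)
$T = -57$ ($T = - 6 \left(\frac{3}{2} + 8\right) = \left(-6\right) \frac{19}{2} = -57$)
$\left(p + 2 \cdot 25\right) + T = \left(-901 + 2 \cdot 25\right) - 57 = \left(-901 + 50\right) - 57 = -851 - 57 = -908$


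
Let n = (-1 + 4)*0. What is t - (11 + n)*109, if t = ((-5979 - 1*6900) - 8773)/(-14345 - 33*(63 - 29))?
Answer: -18523281/15467 ≈ -1197.6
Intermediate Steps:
n = 0 (n = 3*0 = 0)
t = 21652/15467 (t = ((-5979 - 6900) - 8773)/(-14345 - 33*34) = (-12879 - 8773)/(-14345 - 1122) = -21652/(-15467) = -21652*(-1/15467) = 21652/15467 ≈ 1.3999)
t - (11 + n)*109 = 21652/15467 - (11 + 0)*109 = 21652/15467 - 11*109 = 21652/15467 - 1*1199 = 21652/15467 - 1199 = -18523281/15467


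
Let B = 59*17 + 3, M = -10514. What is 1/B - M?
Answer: 10577085/1006 ≈ 10514.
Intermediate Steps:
B = 1006 (B = 1003 + 3 = 1006)
1/B - M = 1/1006 - 1*(-10514) = 1/1006 + 10514 = 10577085/1006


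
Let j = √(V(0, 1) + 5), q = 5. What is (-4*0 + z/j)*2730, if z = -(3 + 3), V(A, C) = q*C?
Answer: -1638*√10 ≈ -5179.8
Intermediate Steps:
V(A, C) = 5*C
j = √10 (j = √(5*1 + 5) = √(5 + 5) = √10 ≈ 3.1623)
z = -6 (z = -1*6 = -6)
(-4*0 + z/j)*2730 = (-4*0 - 6*√10/10)*2730 = (0 - 3*√10/5)*2730 = -3*√10/5*2730 = -1638*√10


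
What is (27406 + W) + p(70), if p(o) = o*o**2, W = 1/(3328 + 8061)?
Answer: 4218553935/11389 ≈ 3.7041e+5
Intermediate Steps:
W = 1/11389 ≈ 8.7804e-5
p(o) = o**3
(27406 + W) + p(70) = (27406 + 1/11389) + 70**3 = 312126935/11389 + 343000 = 4218553935/11389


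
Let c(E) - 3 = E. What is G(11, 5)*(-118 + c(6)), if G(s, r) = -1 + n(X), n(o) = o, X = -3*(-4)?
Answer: -1199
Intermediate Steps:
X = 12
c(E) = 3 + E
G(s, r) = 11 (G(s, r) = -1 + 12 = 11)
G(11, 5)*(-118 + c(6)) = 11*(-118 + (3 + 6)) = 11*(-118 + 9) = 11*(-109) = -1199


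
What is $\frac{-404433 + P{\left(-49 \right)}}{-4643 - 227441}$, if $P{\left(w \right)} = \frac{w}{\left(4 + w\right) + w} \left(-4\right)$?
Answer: $\frac{19008449}{10907948} \approx 1.7426$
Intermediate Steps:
$P{\left(w \right)} = - \frac{4 w}{4 + 2 w}$ ($P{\left(w \right)} = \frac{w}{4 + 2 w} \left(-4\right) = - \frac{4 w}{4 + 2 w}$)
$\frac{-404433 + P{\left(-49 \right)}}{-4643 - 227441} = \frac{-404433 - - \frac{98}{2 - 49}}{-4643 - 227441} = \frac{-404433 - - \frac{98}{-47}}{-232084} = \left(-404433 - \left(-98\right) \left(- \frac{1}{47}\right)\right) \left(- \frac{1}{232084}\right) = \left(-404433 - \frac{98}{47}\right) \left(- \frac{1}{232084}\right) = \left(- \frac{19008449}{47}\right) \left(- \frac{1}{232084}\right) = \frac{19008449}{10907948}$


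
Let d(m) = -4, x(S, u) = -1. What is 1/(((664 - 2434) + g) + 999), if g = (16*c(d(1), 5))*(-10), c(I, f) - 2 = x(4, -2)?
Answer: -1/931 ≈ -0.0010741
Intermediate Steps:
c(I, f) = 1 (c(I, f) = 2 - 1 = 1)
g = -160 (g = (16*1)*(-10) = 16*(-10) = -160)
1/(((664 - 2434) + g) + 999) = 1/(((664 - 2434) - 160) + 999) = 1/((-1770 - 160) + 999) = 1/(-1930 + 999) = 1/(-931) = -1/931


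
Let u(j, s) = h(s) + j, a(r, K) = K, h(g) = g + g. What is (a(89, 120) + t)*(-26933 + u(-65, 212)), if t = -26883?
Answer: 711199962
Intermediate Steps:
h(g) = 2*g
u(j, s) = j + 2*s (u(j, s) = 2*s + j = j + 2*s)
(a(89, 120) + t)*(-26933 + u(-65, 212)) = (120 - 26883)*(-26933 + (-65 + 2*212)) = -26763*(-26933 + (-65 + 424)) = -26763*(-26933 + 359) = -26763*(-26574) = 711199962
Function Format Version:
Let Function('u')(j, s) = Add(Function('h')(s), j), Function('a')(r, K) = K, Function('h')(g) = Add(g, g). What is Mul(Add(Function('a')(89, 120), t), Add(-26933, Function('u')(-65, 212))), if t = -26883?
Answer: 711199962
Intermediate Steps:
Function('h')(g) = Mul(2, g)
Function('u')(j, s) = Add(j, Mul(2, s)) (Function('u')(j, s) = Add(Mul(2, s), j) = Add(j, Mul(2, s)))
Mul(Add(Function('a')(89, 120), t), Add(-26933, Function('u')(-65, 212))) = Mul(Add(120, -26883), Add(-26933, Add(-65, Mul(2, 212)))) = Mul(-26763, Add(-26933, Add(-65, 424))) = Mul(-26763, Add(-26933, 359)) = Mul(-26763, -26574) = 711199962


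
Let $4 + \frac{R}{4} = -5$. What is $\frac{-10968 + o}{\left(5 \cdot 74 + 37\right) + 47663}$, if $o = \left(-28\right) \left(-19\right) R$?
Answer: $- \frac{3012}{4807} \approx -0.62659$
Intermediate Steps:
$R = -36$ ($R = -16 + 4 \left(-5\right) = -16 - 20 = -36$)
$o = -19152$ ($o = \left(-28\right) \left(-19\right) \left(-36\right) = 532 \left(-36\right) = -19152$)
$\frac{-10968 + o}{\left(5 \cdot 74 + 37\right) + 47663} = \frac{-10968 - 19152}{\left(5 \cdot 74 + 37\right) + 47663} = - \frac{30120}{\left(370 + 37\right) + 47663} = - \frac{30120}{407 + 47663} = - \frac{30120}{48070} = \left(-30120\right) \frac{1}{48070} = - \frac{3012}{4807}$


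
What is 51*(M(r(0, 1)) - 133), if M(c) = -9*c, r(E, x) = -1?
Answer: -6324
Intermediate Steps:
51*(M(r(0, 1)) - 133) = 51*(-9*(-1) - 133) = 51*(9 - 133) = 51*(-124) = -6324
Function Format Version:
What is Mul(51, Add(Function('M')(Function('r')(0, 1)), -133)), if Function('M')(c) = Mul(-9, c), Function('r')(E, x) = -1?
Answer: -6324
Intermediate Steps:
Mul(51, Add(Function('M')(Function('r')(0, 1)), -133)) = Mul(51, Add(Mul(-9, -1), -133)) = Mul(51, Add(9, -133)) = Mul(51, -124) = -6324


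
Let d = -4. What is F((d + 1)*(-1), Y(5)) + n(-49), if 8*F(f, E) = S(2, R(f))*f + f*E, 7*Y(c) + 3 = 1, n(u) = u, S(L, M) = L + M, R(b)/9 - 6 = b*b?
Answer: 127/56 ≈ 2.2679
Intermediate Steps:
R(b) = 54 + 9*b² (R(b) = 54 + 9*(b*b) = 54 + 9*b²)
Y(c) = -2/7 (Y(c) = -3/7 + (⅐)*1 = -3/7 + ⅐ = -2/7)
F(f, E) = E*f/8 + f*(56 + 9*f²)/8 (F(f, E) = ((2 + (54 + 9*f²))*f + f*E)/8 = ((56 + 9*f²)*f + E*f)/8 = (f*(56 + 9*f²) + E*f)/8 = (E*f + f*(56 + 9*f²))/8 = E*f/8 + f*(56 + 9*f²)/8)
F((d + 1)*(-1), Y(5)) + n(-49) = ((-4 + 1)*(-1))*(56 - 2/7 + 9*((-4 + 1)*(-1))²)/8 - 49 = (-3*(-1))*(56 - 2/7 + 9*(-3*(-1))²)/8 - 49 = (⅛)*3*(56 - 2/7 + 9*3²) - 49 = (⅛)*3*(56 - 2/7 + 9*9) - 49 = (⅛)*3*(56 - 2/7 + 81) - 49 = (⅛)*3*(957/7) - 49 = 2871/56 - 49 = 127/56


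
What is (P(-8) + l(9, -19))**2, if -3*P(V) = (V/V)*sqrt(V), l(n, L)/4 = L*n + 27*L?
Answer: 67371256/9 + 3648*I*sqrt(2) ≈ 7.4857e+6 + 5159.1*I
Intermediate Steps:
l(n, L) = 108*L + 4*L*n (l(n, L) = 4*(L*n + 27*L) = 4*(27*L + L*n) = 108*L + 4*L*n)
P(V) = -sqrt(V)/3 (P(V) = -V/V*sqrt(V)/3 = -sqrt(V)/3)
(P(-8) + l(9, -19))**2 = (-2*I*sqrt(2)/3 + 4*(-19)*(27 + 9))**2 = (-2*I*sqrt(2)/3 + 4*(-19)*36)**2 = (-2*I*sqrt(2)/3 - 2736)**2 = (-2736 - 2*I*sqrt(2)/3)**2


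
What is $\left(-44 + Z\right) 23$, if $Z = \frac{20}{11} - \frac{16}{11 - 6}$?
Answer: $- \frac{57408}{55} \approx -1043.8$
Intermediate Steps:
$Z = - \frac{76}{55}$ ($Z = 20 \cdot \frac{1}{11} - \frac{16}{5} = \frac{20}{11} - \frac{16}{5} = - \frac{76}{55} \approx -1.3818$)
$\left(-44 + Z\right) 23 = \left(-44 - \frac{76}{55}\right) 23 = \left(- \frac{2496}{55}\right) 23 = - \frac{57408}{55}$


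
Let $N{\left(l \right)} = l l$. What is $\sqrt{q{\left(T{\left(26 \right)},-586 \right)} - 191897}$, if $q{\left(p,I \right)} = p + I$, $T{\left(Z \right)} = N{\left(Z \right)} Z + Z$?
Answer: $7 i \sqrt{3569} \approx 418.19 i$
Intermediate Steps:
$N{\left(l \right)} = l^{2}$
$T{\left(Z \right)} = Z + Z^{3}$ ($T{\left(Z \right)} = Z^{2} Z + Z = Z^{3} + Z = Z + Z^{3}$)
$q{\left(p,I \right)} = I + p$
$\sqrt{q{\left(T{\left(26 \right)},-586 \right)} - 191897} = \sqrt{\left(-586 + \left(26 + 26^{3}\right)\right) - 191897} = \sqrt{\left(-586 + \left(26 + 17576\right)\right) - 191897} = \sqrt{\left(-586 + 17602\right) - 191897} = \sqrt{17016 - 191897} = \sqrt{-174881} = 7 i \sqrt{3569}$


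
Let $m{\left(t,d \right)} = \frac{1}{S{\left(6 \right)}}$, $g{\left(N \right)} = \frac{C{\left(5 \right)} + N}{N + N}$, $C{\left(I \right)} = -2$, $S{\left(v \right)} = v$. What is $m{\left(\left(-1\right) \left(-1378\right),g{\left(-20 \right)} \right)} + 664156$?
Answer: $\frac{3984937}{6} \approx 6.6416 \cdot 10^{5}$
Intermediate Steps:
$g{\left(N \right)} = \frac{-2 + N}{2 N}$ ($g{\left(N \right)} = \frac{-2 + N}{N + N} = \frac{-2 + N}{2 N}$)
$m{\left(t,d \right)} = \frac{1}{6}$
$m{\left(\left(-1\right) \left(-1378\right),g{\left(-20 \right)} \right)} + 664156 = \frac{1}{6} + 664156 = \frac{3984937}{6}$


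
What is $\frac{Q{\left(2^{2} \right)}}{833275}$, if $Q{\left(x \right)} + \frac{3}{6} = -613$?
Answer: $- \frac{1227}{1666550} \approx -0.00073625$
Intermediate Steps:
$Q{\left(x \right)} = - \frac{1227}{2}$ ($Q{\left(x \right)} = - \frac{1}{2} - 613 = - \frac{1227}{2}$)
$\frac{Q{\left(2^{2} \right)}}{833275} = - \frac{1227}{2 \cdot 833275} = \left(- \frac{1227}{2}\right) \frac{1}{833275} = - \frac{1227}{1666550}$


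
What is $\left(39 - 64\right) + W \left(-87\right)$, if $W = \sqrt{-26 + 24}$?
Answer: $-25 - 87 i \sqrt{2} \approx -25.0 - 123.04 i$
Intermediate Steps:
$W = i \sqrt{2}$ ($W = \sqrt{-2} = i \sqrt{2} \approx 1.4142 i$)
$\left(39 - 64\right) + W \left(-87\right) = \left(39 - 64\right) + i \sqrt{2} \left(-87\right) = \left(39 - 64\right) - 87 i \sqrt{2} = -25 - 87 i \sqrt{2}$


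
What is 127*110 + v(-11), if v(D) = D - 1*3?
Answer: 13956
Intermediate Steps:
v(D) = -3 + D (v(D) = D - 3 = -3 + D)
127*110 + v(-11) = 127*110 + (-3 - 11) = 13970 - 14 = 13956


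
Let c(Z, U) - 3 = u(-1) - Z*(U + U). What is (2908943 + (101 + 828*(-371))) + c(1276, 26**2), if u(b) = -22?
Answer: 876685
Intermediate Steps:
c(Z, U) = -19 - 2*U*Z (c(Z, U) = 3 + (-22 - Z*(U + U)) = 3 + (-22 - Z*2*U) = 3 + (-22 - 2*U*Z) = -19 - 2*U*Z)
(2908943 + (101 + 828*(-371))) + c(1276, 26**2) = (2908943 + (101 + 828*(-371))) + (-19 - 2*26**2*1276) = (2908943 + (101 - 307188)) + (-19 - 2*676*1276) = (2908943 - 307087) + (-19 - 1725152) = 2601856 - 1725171 = 876685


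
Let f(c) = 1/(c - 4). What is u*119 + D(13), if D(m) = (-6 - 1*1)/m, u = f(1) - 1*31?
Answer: -145439/39 ≈ -3729.2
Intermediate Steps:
f(c) = 1/(-4 + c)
u = -94/3 (u = 1/(-4 + 1) - 1*31 = 1/(-3) - 31 = -⅓ - 31 = -94/3 ≈ -31.333)
D(m) = -7/m (D(m) = (-6 - 1)/m = -7/m)
u*119 + D(13) = -94/3*119 - 7/13 = -11186/3 - 7*1/13 = -11186/3 - 7/13 = -145439/39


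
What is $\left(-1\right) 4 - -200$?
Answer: $196$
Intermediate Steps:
$\left(-1\right) 4 - -200 = -4 + 200 = 196$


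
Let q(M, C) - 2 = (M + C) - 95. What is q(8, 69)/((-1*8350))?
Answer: 8/4175 ≈ 0.0019162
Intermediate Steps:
q(M, C) = -93 + C + M (q(M, C) = 2 + ((M + C) - 95) = 2 + ((C + M) - 95) = 2 + (-95 + C + M) = -93 + C + M)
q(8, 69)/((-1*8350)) = (-93 + 69 + 8)/((-1*8350)) = -16/(-8350) = -16*(-1/8350) = 8/4175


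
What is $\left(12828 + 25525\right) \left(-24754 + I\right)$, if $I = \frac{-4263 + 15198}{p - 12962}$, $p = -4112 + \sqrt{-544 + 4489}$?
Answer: $- \frac{276771036647729092}{291517531} - \frac{419390055 \sqrt{3945}}{291517531} \approx -9.4941 \cdot 10^{8}$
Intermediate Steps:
$p = -4112 + \sqrt{3945} \approx -4049.2$
$I = \frac{10935}{-17074 + \sqrt{3945}}$ ($I = \frac{-4263 + 15198}{\left(-4112 + \sqrt{3945}\right) - 12962} = \frac{10935}{-17074 + \sqrt{3945}} \approx -0.64281$)
$\left(12828 + 25525\right) \left(-24754 + I\right) = \left(12828 + 25525\right) \left(-24754 - \left(\frac{186704190}{291517531} + \frac{10935 \sqrt{3945}}{291517531}\right)\right) = 38353 \left(- \frac{7216411666564}{291517531} - \frac{10935 \sqrt{3945}}{291517531}\right) = - \frac{276771036647729092}{291517531} - \frac{419390055 \sqrt{3945}}{291517531}$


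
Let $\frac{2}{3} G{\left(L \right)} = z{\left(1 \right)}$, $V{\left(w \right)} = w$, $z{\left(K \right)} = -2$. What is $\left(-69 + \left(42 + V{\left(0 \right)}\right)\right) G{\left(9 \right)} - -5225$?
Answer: $5306$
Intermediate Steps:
$G{\left(L \right)} = -3$ ($G{\left(L \right)} = \frac{3}{2} \left(-2\right) = -3$)
$\left(-69 + \left(42 + V{\left(0 \right)}\right)\right) G{\left(9 \right)} - -5225 = \left(-69 + \left(42 + 0\right)\right) \left(-3\right) - -5225 = \left(-69 + 42\right) \left(-3\right) + 5225 = \left(-27\right) \left(-3\right) + 5225 = 81 + 5225 = 5306$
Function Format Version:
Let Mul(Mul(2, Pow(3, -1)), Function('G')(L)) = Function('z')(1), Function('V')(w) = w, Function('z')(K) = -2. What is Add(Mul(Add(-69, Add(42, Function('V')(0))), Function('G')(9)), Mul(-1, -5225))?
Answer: 5306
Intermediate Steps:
Function('G')(L) = -3 (Function('G')(L) = Mul(Rational(3, 2), -2) = -3)
Add(Mul(Add(-69, Add(42, Function('V')(0))), Function('G')(9)), Mul(-1, -5225)) = Add(Mul(Add(-69, Add(42, 0)), -3), Mul(-1, -5225)) = Add(Mul(Add(-69, 42), -3), 5225) = Add(Mul(-27, -3), 5225) = Add(81, 5225) = 5306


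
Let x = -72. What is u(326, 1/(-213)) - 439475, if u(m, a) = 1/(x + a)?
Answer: -6740228288/15337 ≈ -4.3948e+5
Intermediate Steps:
u(m, a) = 1/(-72 + a)
u(326, 1/(-213)) - 439475 = 1/(-72 + 1/(-213)) - 439475 = 1/(-72 - 1/213) - 439475 = 1/(-15337/213) - 439475 = -213/15337 - 439475 = -6740228288/15337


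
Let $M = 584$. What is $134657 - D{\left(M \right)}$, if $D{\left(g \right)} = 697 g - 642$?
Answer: $-271749$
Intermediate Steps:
$D{\left(g \right)} = -642 + 697 g$
$134657 - D{\left(M \right)} = 134657 - \left(-642 + 697 \cdot 584\right) = 134657 - \left(-642 + 407048\right) = 134657 - 406406 = -271749$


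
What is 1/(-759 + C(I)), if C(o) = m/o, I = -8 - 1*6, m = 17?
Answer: -14/10643 ≈ -0.0013154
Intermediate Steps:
I = -14 (I = -8 - 6 = -14)
C(o) = 17/o
1/(-759 + C(I)) = 1/(-759 + 17/(-14)) = 1/(-759 + 17*(-1/14)) = 1/(-759 - 17/14) = 1/(-10643/14) = -14/10643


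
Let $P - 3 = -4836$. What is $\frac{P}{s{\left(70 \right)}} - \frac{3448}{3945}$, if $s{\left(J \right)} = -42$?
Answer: $\frac{6307123}{55230} \approx 114.2$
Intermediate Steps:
$P = -4833$ ($P = 3 - 4836 = -4833$)
$\frac{P}{s{\left(70 \right)}} - \frac{3448}{3945} = - \frac{4833}{-42} - \frac{3448}{3945} = \left(-4833\right) \left(- \frac{1}{42}\right) - \frac{3448}{3945} = \frac{1611}{14} - \frac{3448}{3945} = \frac{6307123}{55230}$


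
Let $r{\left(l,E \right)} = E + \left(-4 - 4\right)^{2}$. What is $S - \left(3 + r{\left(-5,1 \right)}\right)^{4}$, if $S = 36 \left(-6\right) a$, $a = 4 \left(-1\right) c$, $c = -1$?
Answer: $-21382240$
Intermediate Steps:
$a = 4$ ($a = 4 \left(-1\right) \left(-1\right) = \left(-4\right) \left(-1\right) = 4$)
$r{\left(l,E \right)} = 64 + E$ ($r{\left(l,E \right)} = E + \left(-8\right)^{2} = E + 64 = 64 + E$)
$S = -864$ ($S = 36 \left(-6\right) 4 = \left(-216\right) 4 = -864$)
$S - \left(3 + r{\left(-5,1 \right)}\right)^{4} = -864 - \left(3 + \left(64 + 1\right)\right)^{4} = -864 - \left(3 + 65\right)^{4} = -864 - 68^{4} = -864 - 21381376 = -21382240$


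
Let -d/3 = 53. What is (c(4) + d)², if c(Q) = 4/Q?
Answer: 24964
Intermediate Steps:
d = -159 (d = -3*53 = -159)
(c(4) + d)² = (4/4 - 159)² = (4*(¼) - 159)² = (1 - 159)² = (-158)² = 24964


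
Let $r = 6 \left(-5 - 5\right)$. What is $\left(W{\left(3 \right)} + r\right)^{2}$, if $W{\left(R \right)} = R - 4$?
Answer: $3721$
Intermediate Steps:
$W{\left(R \right)} = -4 + R$
$r = -60$ ($r = 6 \left(-10\right) = -60$)
$\left(W{\left(3 \right)} + r\right)^{2} = \left(\left(-4 + 3\right) - 60\right)^{2} = \left(-1 - 60\right)^{2} = \left(-61\right)^{2} = 3721$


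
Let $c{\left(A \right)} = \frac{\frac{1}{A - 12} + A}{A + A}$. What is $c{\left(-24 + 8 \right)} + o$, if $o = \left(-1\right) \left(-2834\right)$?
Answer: $\frac{2539713}{896} \approx 2834.5$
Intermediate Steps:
$o = 2834$
$c{\left(A \right)} = \frac{A + \frac{1}{-12 + A}}{2 A}$ ($c{\left(A \right)} = \frac{\frac{1}{-12 + A} + A}{2 A} = \left(A + \frac{1}{-12 + A}\right) \frac{1}{2 A} = \frac{A + \frac{1}{-12 + A}}{2 A}$)
$c{\left(-24 + 8 \right)} + o = \frac{1 + \left(-24 + 8\right)^{2} - 12 \left(-24 + 8\right)}{2 \left(-24 + 8\right) \left(-12 + \left(-24 + 8\right)\right)} + 2834 = \frac{1 + \left(-16\right)^{2} - -192}{2 \left(-16\right) \left(-12 - 16\right)} + 2834 = \frac{1}{2} \left(- \frac{1}{16}\right) \frac{1}{-28} \left(1 + 256 + 192\right) + 2834 = \frac{1}{2} \left(- \frac{1}{16}\right) \left(- \frac{1}{28}\right) 449 + 2834 = \frac{449}{896} + 2834 = \frac{2539713}{896}$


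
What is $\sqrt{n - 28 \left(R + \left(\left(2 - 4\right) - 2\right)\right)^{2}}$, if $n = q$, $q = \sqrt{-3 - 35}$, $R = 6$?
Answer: $\sqrt{-112 + i \sqrt{38}} \approx 0.29113 + 10.587 i$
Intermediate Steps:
$q = i \sqrt{38}$ ($q = \sqrt{-3 - 35} = \sqrt{-38} = i \sqrt{38} \approx 6.1644 i$)
$n = i \sqrt{38} \approx 6.1644 i$
$\sqrt{n - 28 \left(R + \left(\left(2 - 4\right) - 2\right)\right)^{2}} = \sqrt{i \sqrt{38} - 28 \left(6 + \left(\left(2 - 4\right) - 2\right)\right)^{2}} = \sqrt{i \sqrt{38} - 28 \left(6 - 4\right)^{2}} = \sqrt{i \sqrt{38} - 28 \cdot 2^{2}} = \sqrt{i \sqrt{38} - 112} = \sqrt{-112 + i \sqrt{38}}$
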